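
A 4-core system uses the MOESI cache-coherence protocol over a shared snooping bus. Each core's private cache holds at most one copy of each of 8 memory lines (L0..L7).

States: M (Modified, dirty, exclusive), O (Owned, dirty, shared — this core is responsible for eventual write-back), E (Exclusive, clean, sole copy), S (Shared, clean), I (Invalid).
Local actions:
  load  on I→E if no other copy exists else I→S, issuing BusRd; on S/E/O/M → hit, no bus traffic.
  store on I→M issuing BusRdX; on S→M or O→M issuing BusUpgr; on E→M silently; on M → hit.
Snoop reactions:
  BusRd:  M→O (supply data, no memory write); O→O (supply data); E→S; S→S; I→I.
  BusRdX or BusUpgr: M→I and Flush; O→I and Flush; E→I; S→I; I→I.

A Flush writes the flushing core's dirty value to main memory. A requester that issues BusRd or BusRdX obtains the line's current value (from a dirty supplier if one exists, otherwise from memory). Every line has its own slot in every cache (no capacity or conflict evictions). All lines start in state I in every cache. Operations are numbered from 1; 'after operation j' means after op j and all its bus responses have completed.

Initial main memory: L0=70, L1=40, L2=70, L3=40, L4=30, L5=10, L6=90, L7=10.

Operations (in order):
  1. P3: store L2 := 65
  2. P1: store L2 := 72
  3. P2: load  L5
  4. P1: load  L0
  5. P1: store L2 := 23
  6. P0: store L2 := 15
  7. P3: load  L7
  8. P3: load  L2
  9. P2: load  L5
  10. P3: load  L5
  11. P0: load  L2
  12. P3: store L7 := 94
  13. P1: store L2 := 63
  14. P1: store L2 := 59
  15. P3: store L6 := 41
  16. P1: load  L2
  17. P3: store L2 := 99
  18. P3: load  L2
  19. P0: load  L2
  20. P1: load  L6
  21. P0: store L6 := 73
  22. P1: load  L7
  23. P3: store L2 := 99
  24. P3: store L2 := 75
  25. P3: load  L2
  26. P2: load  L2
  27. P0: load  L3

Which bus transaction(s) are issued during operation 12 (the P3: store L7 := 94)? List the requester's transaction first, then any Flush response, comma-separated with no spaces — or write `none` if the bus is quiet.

bus = none

  op1 P3: store L2 := 65 → I/I/I/M on L2; bus BusRdX; mem=70
  op2 P1: store L2 := 72 → I/M/I/I on L2; bus BusRdX Flush; mem=65
  op3 P2: load  L5 → I/I/E/I on L5; bus BusRd; mem=10
  op4 P1: load  L0 → I/E/I/I on L0; bus BusRd; mem=70
  op5 P1: store L2 := 23 → I/M/I/I on L2; bus (none); mem=65
  op6 P0: store L2 := 15 → M/I/I/I on L2; bus BusRdX Flush; mem=23
  op7 P3: load  L7 → I/I/I/E on L7; bus BusRd; mem=10
  op8 P3: load  L2 → O/I/I/S on L2; bus BusRd; mem=23
  op9 P2: load  L5 → I/I/E/I on L5; bus (none); mem=10
  op10 P3: load  L5 → I/I/S/S on L5; bus BusRd; mem=10
  op11 P0: load  L2 → O/I/I/S on L2; bus (none); mem=23
  op12 P3: store L7 := 94 → I/I/I/M on L7; bus (none); mem=10
  op13 P1: store L2 := 63 → I/M/I/I on L2; bus BusRdX Flush; mem=15
  op14 P1: store L2 := 59 → I/M/I/I on L2; bus (none); mem=15
  op15 P3: store L6 := 41 → I/I/I/M on L6; bus BusRdX; mem=90
  op16 P1: load  L2 → I/M/I/I on L2; bus (none); mem=15
  op17 P3: store L2 := 99 → I/I/I/M on L2; bus BusRdX Flush; mem=59
  op18 P3: load  L2 → I/I/I/M on L2; bus (none); mem=59
  op19 P0: load  L2 → S/I/I/O on L2; bus BusRd; mem=59
  op20 P1: load  L6 → I/S/I/O on L6; bus BusRd; mem=90
  op21 P0: store L6 := 73 → M/I/I/I on L6; bus BusRdX Flush; mem=41
  op22 P1: load  L7 → I/S/I/O on L7; bus BusRd; mem=10
  op23 P3: store L2 := 99 → I/I/I/M on L2; bus BusUpgr; mem=59
  op24 P3: store L2 := 75 → I/I/I/M on L2; bus (none); mem=59
  op25 P3: load  L2 → I/I/I/M on L2; bus (none); mem=59
  op26 P2: load  L2 → I/I/S/O on L2; bus BusRd; mem=59
  op27 P0: load  L3 → E/I/I/I on L3; bus BusRd; mem=40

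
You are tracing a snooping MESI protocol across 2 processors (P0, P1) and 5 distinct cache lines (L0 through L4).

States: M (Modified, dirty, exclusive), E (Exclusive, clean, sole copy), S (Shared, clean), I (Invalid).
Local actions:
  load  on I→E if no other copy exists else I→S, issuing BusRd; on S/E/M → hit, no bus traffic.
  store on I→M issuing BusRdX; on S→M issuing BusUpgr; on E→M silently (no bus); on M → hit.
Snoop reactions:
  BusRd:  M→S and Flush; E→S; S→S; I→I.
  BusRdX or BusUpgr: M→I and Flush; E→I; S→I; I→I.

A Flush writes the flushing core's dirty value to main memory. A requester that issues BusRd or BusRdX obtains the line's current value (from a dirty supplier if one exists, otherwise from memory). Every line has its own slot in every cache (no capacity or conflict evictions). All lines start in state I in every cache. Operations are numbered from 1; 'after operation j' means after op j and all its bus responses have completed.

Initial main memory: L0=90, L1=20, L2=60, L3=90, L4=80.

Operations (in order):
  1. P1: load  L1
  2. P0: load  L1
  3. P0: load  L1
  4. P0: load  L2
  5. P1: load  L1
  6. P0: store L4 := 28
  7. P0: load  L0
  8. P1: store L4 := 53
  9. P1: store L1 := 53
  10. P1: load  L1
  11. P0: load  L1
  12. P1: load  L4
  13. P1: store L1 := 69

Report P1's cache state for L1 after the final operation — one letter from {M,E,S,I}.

1. P1: load  L1  bus=[BusRd]  L1: P0=I P1=E  mem[L1]=20
2. P0: load  L1  bus=[BusRd]  L1: P0=S P1=S  mem[L1]=20
3. P0: load  L1  bus=[-]  L1: P0=S P1=S  mem[L1]=20
4. P0: load  L2  bus=[BusRd]  L2: P0=E P1=I  mem[L2]=60
5. P1: load  L1  bus=[-]  L1: P0=S P1=S  mem[L1]=20
6. P0: store L4 := 28  bus=[BusRdX]  L4: P0=M P1=I  mem[L4]=80
7. P0: load  L0  bus=[BusRd]  L0: P0=E P1=I  mem[L0]=90
8. P1: store L4 := 53  bus=[BusRdX,Flush]  L4: P0=I P1=M  mem[L4]=28
9. P1: store L1 := 53  bus=[BusUpgr]  L1: P0=I P1=M  mem[L1]=20
10. P1: load  L1  bus=[-]  L1: P0=I P1=M  mem[L1]=20
11. P0: load  L1  bus=[BusRd,Flush]  L1: P0=S P1=S  mem[L1]=53
12. P1: load  L4  bus=[-]  L4: P0=I P1=M  mem[L4]=28
13. P1: store L1 := 69  bus=[BusUpgr]  L1: P0=I P1=M  mem[L1]=53

state = M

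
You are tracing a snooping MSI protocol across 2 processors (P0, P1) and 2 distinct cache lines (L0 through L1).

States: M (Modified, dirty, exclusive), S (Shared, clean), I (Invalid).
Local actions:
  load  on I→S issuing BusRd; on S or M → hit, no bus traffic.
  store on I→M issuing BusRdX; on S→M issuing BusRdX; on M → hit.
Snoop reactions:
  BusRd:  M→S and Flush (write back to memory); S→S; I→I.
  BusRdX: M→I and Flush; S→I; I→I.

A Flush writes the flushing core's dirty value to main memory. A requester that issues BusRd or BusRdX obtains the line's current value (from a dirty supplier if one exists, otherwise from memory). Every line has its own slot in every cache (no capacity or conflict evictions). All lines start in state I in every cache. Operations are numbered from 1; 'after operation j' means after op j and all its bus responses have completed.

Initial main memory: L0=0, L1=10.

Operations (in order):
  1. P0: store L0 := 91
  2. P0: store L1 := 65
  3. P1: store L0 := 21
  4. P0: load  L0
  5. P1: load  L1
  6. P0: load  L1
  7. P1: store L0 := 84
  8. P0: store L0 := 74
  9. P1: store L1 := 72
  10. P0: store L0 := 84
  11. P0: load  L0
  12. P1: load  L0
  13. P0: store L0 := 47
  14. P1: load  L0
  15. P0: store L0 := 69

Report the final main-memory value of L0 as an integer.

  op1 P0: store L0 := 91 → M/I on L0; bus BusRdX; mem=0
  op2 P0: store L1 := 65 → M/I on L1; bus BusRdX; mem=10
  op3 P1: store L0 := 21 → I/M on L0; bus BusRdX Flush; mem=91
  op4 P0: load  L0 → S/S on L0; bus BusRd Flush; mem=21
  op5 P1: load  L1 → S/S on L1; bus BusRd Flush; mem=65
  op6 P0: load  L1 → S/S on L1; bus (none); mem=65
  op7 P1: store L0 := 84 → I/M on L0; bus BusRdX; mem=21
  op8 P0: store L0 := 74 → M/I on L0; bus BusRdX Flush; mem=84
  op9 P1: store L1 := 72 → I/M on L1; bus BusRdX; mem=65
  op10 P0: store L0 := 84 → M/I on L0; bus (none); mem=84
  op11 P0: load  L0 → M/I on L0; bus (none); mem=84
  op12 P1: load  L0 → S/S on L0; bus BusRd Flush; mem=84
  op13 P0: store L0 := 47 → M/I on L0; bus BusRdX; mem=84
  op14 P1: load  L0 → S/S on L0; bus BusRd Flush; mem=47
  op15 P0: store L0 := 69 → M/I on L0; bus BusRdX; mem=47

memory[L0] = 47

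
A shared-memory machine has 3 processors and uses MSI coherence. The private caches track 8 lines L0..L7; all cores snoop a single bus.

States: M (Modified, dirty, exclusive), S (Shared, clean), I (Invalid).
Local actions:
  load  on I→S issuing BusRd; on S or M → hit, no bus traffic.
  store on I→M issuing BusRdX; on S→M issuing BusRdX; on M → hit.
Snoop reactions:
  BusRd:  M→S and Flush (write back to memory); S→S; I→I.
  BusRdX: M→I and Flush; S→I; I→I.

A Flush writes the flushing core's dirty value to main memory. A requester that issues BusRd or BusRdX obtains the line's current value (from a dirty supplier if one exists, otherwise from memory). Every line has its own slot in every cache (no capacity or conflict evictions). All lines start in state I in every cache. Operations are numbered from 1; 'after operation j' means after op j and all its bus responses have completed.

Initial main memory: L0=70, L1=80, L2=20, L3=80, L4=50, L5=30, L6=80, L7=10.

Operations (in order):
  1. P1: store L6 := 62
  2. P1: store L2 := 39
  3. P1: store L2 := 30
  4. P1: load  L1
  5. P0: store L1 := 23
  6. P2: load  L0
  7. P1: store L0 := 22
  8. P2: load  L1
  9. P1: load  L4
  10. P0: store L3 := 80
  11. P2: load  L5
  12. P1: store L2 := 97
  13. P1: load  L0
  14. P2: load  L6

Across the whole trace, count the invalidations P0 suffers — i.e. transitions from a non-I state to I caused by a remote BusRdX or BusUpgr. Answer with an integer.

[1] P1: store L6 := 62 | P0:I, P1:M(62), P2:I | bus: BusRdX
[2] P1: store L2 := 39 | P0:I, P1:M(39), P2:I | bus: BusRdX
[3] P1: store L2 := 30 | P0:I, P1:M(30), P2:I | bus: none
[4] P1: load  L1 | P0:I, P1:S(80), P2:I | bus: BusRd
[5] P0: store L1 := 23 | P0:M(23), P1:I, P2:I | bus: BusRdX
[6] P2: load  L0 | P0:I, P1:I, P2:S(70) | bus: BusRd
[7] P1: store L0 := 22 | P0:I, P1:M(22), P2:I | bus: BusRdX
[8] P2: load  L1 | P0:S(23), P1:I, P2:S(23) | bus: BusRd,Flush
[9] P1: load  L4 | P0:I, P1:S(50), P2:I | bus: BusRd
[10] P0: store L3 := 80 | P0:M(80), P1:I, P2:I | bus: BusRdX
[11] P2: load  L5 | P0:I, P1:I, P2:S(30) | bus: BusRd
[12] P1: store L2 := 97 | P0:I, P1:M(97), P2:I | bus: none
[13] P1: load  L0 | P0:I, P1:M(22), P2:I | bus: none
[14] P2: load  L6 | P0:I, P1:S(62), P2:S(62) | bus: BusRd,Flush

invalidations = 0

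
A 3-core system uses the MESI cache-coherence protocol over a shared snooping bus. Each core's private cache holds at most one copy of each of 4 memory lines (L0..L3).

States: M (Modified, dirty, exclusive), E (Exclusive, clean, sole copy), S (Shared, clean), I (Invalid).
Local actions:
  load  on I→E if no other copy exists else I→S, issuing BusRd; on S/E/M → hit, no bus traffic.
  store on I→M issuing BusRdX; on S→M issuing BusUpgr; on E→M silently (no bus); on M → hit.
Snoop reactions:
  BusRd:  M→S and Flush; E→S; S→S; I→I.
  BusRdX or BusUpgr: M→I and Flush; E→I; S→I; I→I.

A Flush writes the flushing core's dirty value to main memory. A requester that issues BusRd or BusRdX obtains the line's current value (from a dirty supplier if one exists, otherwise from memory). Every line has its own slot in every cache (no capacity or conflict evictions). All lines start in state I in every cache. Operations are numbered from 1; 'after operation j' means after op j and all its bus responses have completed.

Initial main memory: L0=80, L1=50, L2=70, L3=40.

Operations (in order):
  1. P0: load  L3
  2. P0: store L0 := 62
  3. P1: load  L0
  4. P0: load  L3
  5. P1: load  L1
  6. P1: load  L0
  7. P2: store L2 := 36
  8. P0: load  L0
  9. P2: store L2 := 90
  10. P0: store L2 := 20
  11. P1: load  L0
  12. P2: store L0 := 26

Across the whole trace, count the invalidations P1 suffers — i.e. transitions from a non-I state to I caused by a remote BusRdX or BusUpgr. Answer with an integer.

1. P0: load  L3  bus=[BusRd]  L3: P0=E P1=I P2=I  mem[L3]=40
2. P0: store L0 := 62  bus=[BusRdX]  L0: P0=M P1=I P2=I  mem[L0]=80
3. P1: load  L0  bus=[BusRd,Flush]  L0: P0=S P1=S P2=I  mem[L0]=62
4. P0: load  L3  bus=[-]  L3: P0=E P1=I P2=I  mem[L3]=40
5. P1: load  L1  bus=[BusRd]  L1: P0=I P1=E P2=I  mem[L1]=50
6. P1: load  L0  bus=[-]  L0: P0=S P1=S P2=I  mem[L0]=62
7. P2: store L2 := 36  bus=[BusRdX]  L2: P0=I P1=I P2=M  mem[L2]=70
8. P0: load  L0  bus=[-]  L0: P0=S P1=S P2=I  mem[L0]=62
9. P2: store L2 := 90  bus=[-]  L2: P0=I P1=I P2=M  mem[L2]=70
10. P0: store L2 := 20  bus=[BusRdX,Flush]  L2: P0=M P1=I P2=I  mem[L2]=90
11. P1: load  L0  bus=[-]  L0: P0=S P1=S P2=I  mem[L0]=62
12. P2: store L0 := 26  bus=[BusRdX]  L0: P0=I P1=I P2=M  mem[L0]=62

invalidations = 1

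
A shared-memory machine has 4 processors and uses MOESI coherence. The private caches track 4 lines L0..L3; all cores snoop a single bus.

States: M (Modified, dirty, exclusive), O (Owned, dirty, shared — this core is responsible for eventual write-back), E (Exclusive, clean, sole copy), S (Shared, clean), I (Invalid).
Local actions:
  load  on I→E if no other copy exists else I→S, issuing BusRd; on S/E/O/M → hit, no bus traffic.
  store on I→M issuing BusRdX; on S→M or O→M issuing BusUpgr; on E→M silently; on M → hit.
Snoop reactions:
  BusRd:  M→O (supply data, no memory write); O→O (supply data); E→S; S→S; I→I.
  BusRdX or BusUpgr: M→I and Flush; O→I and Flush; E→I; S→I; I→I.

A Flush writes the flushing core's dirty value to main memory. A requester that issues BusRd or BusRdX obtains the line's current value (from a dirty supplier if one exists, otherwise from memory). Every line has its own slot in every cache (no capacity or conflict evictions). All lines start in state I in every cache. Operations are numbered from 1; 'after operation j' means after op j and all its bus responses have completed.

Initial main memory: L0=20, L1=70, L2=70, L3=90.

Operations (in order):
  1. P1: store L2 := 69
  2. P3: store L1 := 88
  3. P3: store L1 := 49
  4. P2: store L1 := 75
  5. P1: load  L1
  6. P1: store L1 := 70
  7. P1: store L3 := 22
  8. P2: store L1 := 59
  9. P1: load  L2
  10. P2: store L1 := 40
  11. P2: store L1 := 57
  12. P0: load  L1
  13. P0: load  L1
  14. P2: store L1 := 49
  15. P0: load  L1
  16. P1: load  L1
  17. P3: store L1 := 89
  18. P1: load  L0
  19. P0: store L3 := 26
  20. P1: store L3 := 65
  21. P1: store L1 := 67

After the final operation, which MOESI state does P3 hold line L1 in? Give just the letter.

state = I

1. P1: store L2 := 69  bus=[BusRdX]  L2: P0=I P1=M P2=I P3=I  mem[L2]=70
2. P3: store L1 := 88  bus=[BusRdX]  L1: P0=I P1=I P2=I P3=M  mem[L1]=70
3. P3: store L1 := 49  bus=[-]  L1: P0=I P1=I P2=I P3=M  mem[L1]=70
4. P2: store L1 := 75  bus=[BusRdX,Flush]  L1: P0=I P1=I P2=M P3=I  mem[L1]=49
5. P1: load  L1  bus=[BusRd]  L1: P0=I P1=S P2=O P3=I  mem[L1]=49
6. P1: store L1 := 70  bus=[BusUpgr,Flush]  L1: P0=I P1=M P2=I P3=I  mem[L1]=75
7. P1: store L3 := 22  bus=[BusRdX]  L3: P0=I P1=M P2=I P3=I  mem[L3]=90
8. P2: store L1 := 59  bus=[BusRdX,Flush]  L1: P0=I P1=I P2=M P3=I  mem[L1]=70
9. P1: load  L2  bus=[-]  L2: P0=I P1=M P2=I P3=I  mem[L2]=70
10. P2: store L1 := 40  bus=[-]  L1: P0=I P1=I P2=M P3=I  mem[L1]=70
11. P2: store L1 := 57  bus=[-]  L1: P0=I P1=I P2=M P3=I  mem[L1]=70
12. P0: load  L1  bus=[BusRd]  L1: P0=S P1=I P2=O P3=I  mem[L1]=70
13. P0: load  L1  bus=[-]  L1: P0=S P1=I P2=O P3=I  mem[L1]=70
14. P2: store L1 := 49  bus=[BusUpgr]  L1: P0=I P1=I P2=M P3=I  mem[L1]=70
15. P0: load  L1  bus=[BusRd]  L1: P0=S P1=I P2=O P3=I  mem[L1]=70
16. P1: load  L1  bus=[BusRd]  L1: P0=S P1=S P2=O P3=I  mem[L1]=70
17. P3: store L1 := 89  bus=[BusRdX,Flush]  L1: P0=I P1=I P2=I P3=M  mem[L1]=49
18. P1: load  L0  bus=[BusRd]  L0: P0=I P1=E P2=I P3=I  mem[L0]=20
19. P0: store L3 := 26  bus=[BusRdX,Flush]  L3: P0=M P1=I P2=I P3=I  mem[L3]=22
20. P1: store L3 := 65  bus=[BusRdX,Flush]  L3: P0=I P1=M P2=I P3=I  mem[L3]=26
21. P1: store L1 := 67  bus=[BusRdX,Flush]  L1: P0=I P1=M P2=I P3=I  mem[L1]=89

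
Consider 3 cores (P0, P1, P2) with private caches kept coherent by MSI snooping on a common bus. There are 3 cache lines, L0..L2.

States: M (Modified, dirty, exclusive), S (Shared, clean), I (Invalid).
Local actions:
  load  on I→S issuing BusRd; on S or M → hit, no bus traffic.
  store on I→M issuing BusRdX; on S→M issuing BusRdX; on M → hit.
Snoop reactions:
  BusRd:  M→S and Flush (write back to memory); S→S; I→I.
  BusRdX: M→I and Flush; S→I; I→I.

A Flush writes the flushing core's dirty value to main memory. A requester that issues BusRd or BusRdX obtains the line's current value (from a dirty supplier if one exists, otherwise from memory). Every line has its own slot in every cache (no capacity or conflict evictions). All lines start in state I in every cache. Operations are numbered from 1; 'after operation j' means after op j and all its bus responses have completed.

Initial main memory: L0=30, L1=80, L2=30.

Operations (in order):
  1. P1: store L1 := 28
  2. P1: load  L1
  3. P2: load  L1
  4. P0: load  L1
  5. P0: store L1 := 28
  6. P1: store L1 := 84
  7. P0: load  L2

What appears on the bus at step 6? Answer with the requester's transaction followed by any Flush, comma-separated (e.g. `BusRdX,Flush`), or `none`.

[1] P1: store L1 := 28 | P0:I, P1:M(28), P2:I | bus: BusRdX
[2] P1: load  L1 | P0:I, P1:M(28), P2:I | bus: none
[3] P2: load  L1 | P0:I, P1:S(28), P2:S(28) | bus: BusRd,Flush
[4] P0: load  L1 | P0:S(28), P1:S(28), P2:S(28) | bus: BusRd
[5] P0: store L1 := 28 | P0:M(28), P1:I, P2:I | bus: BusRdX
[6] P1: store L1 := 84 | P0:I, P1:M(84), P2:I | bus: BusRdX,Flush
[7] P0: load  L2 | P0:S(30), P1:I, P2:I | bus: BusRd

bus = BusRdX,Flush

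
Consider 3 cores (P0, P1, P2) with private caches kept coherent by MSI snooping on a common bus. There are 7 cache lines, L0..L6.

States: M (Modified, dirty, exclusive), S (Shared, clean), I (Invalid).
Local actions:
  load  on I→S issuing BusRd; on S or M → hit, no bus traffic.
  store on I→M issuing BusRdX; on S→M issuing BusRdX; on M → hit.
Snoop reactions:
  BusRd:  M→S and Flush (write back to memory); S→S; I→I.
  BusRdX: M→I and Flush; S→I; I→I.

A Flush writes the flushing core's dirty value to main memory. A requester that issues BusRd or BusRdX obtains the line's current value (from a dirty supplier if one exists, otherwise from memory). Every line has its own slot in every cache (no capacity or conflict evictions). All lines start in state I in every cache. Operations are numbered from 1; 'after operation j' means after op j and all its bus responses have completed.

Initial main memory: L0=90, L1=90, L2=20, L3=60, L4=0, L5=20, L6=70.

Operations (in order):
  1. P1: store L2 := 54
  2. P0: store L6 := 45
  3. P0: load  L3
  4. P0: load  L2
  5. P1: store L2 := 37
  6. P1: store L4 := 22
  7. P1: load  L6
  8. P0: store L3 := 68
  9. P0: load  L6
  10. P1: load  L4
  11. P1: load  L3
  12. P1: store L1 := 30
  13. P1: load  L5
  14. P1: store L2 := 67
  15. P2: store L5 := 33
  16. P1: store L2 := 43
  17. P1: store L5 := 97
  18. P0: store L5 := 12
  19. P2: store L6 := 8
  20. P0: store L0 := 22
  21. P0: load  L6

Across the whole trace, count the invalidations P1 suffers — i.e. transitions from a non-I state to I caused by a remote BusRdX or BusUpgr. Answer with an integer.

invalidations = 3

1. P1: store L2 := 54  bus=[BusRdX]  L2: P0=I P1=M P2=I  mem[L2]=20
2. P0: store L6 := 45  bus=[BusRdX]  L6: P0=M P1=I P2=I  mem[L6]=70
3. P0: load  L3  bus=[BusRd]  L3: P0=S P1=I P2=I  mem[L3]=60
4. P0: load  L2  bus=[BusRd,Flush]  L2: P0=S P1=S P2=I  mem[L2]=54
5. P1: store L2 := 37  bus=[BusRdX]  L2: P0=I P1=M P2=I  mem[L2]=54
6. P1: store L4 := 22  bus=[BusRdX]  L4: P0=I P1=M P2=I  mem[L4]=0
7. P1: load  L6  bus=[BusRd,Flush]  L6: P0=S P1=S P2=I  mem[L6]=45
8. P0: store L3 := 68  bus=[BusRdX]  L3: P0=M P1=I P2=I  mem[L3]=60
9. P0: load  L6  bus=[-]  L6: P0=S P1=S P2=I  mem[L6]=45
10. P1: load  L4  bus=[-]  L4: P0=I P1=M P2=I  mem[L4]=0
11. P1: load  L3  bus=[BusRd,Flush]  L3: P0=S P1=S P2=I  mem[L3]=68
12. P1: store L1 := 30  bus=[BusRdX]  L1: P0=I P1=M P2=I  mem[L1]=90
13. P1: load  L5  bus=[BusRd]  L5: P0=I P1=S P2=I  mem[L5]=20
14. P1: store L2 := 67  bus=[-]  L2: P0=I P1=M P2=I  mem[L2]=54
15. P2: store L5 := 33  bus=[BusRdX]  L5: P0=I P1=I P2=M  mem[L5]=20
16. P1: store L2 := 43  bus=[-]  L2: P0=I P1=M P2=I  mem[L2]=54
17. P1: store L5 := 97  bus=[BusRdX,Flush]  L5: P0=I P1=M P2=I  mem[L5]=33
18. P0: store L5 := 12  bus=[BusRdX,Flush]  L5: P0=M P1=I P2=I  mem[L5]=97
19. P2: store L6 := 8  bus=[BusRdX]  L6: P0=I P1=I P2=M  mem[L6]=45
20. P0: store L0 := 22  bus=[BusRdX]  L0: P0=M P1=I P2=I  mem[L0]=90
21. P0: load  L6  bus=[BusRd,Flush]  L6: P0=S P1=I P2=S  mem[L6]=8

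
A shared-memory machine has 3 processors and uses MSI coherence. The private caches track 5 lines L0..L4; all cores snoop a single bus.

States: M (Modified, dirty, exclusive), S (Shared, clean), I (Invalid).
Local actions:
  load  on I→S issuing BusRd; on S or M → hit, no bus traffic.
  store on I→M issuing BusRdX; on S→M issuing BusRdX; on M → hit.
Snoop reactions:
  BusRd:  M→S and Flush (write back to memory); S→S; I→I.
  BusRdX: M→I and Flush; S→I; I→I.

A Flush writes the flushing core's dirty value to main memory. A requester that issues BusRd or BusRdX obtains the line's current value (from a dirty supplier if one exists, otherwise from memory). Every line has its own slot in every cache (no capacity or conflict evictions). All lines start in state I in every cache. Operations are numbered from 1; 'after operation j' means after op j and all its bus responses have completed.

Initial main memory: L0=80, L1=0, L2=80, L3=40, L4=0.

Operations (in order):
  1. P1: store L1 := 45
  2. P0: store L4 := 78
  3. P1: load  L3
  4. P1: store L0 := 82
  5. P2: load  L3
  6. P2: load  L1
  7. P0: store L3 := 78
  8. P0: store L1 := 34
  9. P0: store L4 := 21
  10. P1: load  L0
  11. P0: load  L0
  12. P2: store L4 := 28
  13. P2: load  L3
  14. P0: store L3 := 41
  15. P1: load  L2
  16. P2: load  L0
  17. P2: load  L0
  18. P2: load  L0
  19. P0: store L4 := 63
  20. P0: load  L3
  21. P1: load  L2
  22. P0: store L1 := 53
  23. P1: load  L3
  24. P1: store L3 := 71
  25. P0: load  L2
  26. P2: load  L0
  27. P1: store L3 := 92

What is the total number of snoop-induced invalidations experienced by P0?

  op1 P1: store L1 := 45 → I/M/I on L1; bus BusRdX; mem=0
  op2 P0: store L4 := 78 → M/I/I on L4; bus BusRdX; mem=0
  op3 P1: load  L3 → I/S/I on L3; bus BusRd; mem=40
  op4 P1: store L0 := 82 → I/M/I on L0; bus BusRdX; mem=80
  op5 P2: load  L3 → I/S/S on L3; bus BusRd; mem=40
  op6 P2: load  L1 → I/S/S on L1; bus BusRd Flush; mem=45
  op7 P0: store L3 := 78 → M/I/I on L3; bus BusRdX; mem=40
  op8 P0: store L1 := 34 → M/I/I on L1; bus BusRdX; mem=45
  op9 P0: store L4 := 21 → M/I/I on L4; bus (none); mem=0
  op10 P1: load  L0 → I/M/I on L0; bus (none); mem=80
  op11 P0: load  L0 → S/S/I on L0; bus BusRd Flush; mem=82
  op12 P2: store L4 := 28 → I/I/M on L4; bus BusRdX Flush; mem=21
  op13 P2: load  L3 → S/I/S on L3; bus BusRd Flush; mem=78
  op14 P0: store L3 := 41 → M/I/I on L3; bus BusRdX; mem=78
  op15 P1: load  L2 → I/S/I on L2; bus BusRd; mem=80
  op16 P2: load  L0 → S/S/S on L0; bus BusRd; mem=82
  op17 P2: load  L0 → S/S/S on L0; bus (none); mem=82
  op18 P2: load  L0 → S/S/S on L0; bus (none); mem=82
  op19 P0: store L4 := 63 → M/I/I on L4; bus BusRdX Flush; mem=28
  op20 P0: load  L3 → M/I/I on L3; bus (none); mem=78
  op21 P1: load  L2 → I/S/I on L2; bus (none); mem=80
  op22 P0: store L1 := 53 → M/I/I on L1; bus (none); mem=45
  op23 P1: load  L3 → S/S/I on L3; bus BusRd Flush; mem=41
  op24 P1: store L3 := 71 → I/M/I on L3; bus BusRdX; mem=41
  op25 P0: load  L2 → S/S/I on L2; bus BusRd; mem=80
  op26 P2: load  L0 → S/S/S on L0; bus (none); mem=82
  op27 P1: store L3 := 92 → I/M/I on L3; bus (none); mem=41

invalidations = 2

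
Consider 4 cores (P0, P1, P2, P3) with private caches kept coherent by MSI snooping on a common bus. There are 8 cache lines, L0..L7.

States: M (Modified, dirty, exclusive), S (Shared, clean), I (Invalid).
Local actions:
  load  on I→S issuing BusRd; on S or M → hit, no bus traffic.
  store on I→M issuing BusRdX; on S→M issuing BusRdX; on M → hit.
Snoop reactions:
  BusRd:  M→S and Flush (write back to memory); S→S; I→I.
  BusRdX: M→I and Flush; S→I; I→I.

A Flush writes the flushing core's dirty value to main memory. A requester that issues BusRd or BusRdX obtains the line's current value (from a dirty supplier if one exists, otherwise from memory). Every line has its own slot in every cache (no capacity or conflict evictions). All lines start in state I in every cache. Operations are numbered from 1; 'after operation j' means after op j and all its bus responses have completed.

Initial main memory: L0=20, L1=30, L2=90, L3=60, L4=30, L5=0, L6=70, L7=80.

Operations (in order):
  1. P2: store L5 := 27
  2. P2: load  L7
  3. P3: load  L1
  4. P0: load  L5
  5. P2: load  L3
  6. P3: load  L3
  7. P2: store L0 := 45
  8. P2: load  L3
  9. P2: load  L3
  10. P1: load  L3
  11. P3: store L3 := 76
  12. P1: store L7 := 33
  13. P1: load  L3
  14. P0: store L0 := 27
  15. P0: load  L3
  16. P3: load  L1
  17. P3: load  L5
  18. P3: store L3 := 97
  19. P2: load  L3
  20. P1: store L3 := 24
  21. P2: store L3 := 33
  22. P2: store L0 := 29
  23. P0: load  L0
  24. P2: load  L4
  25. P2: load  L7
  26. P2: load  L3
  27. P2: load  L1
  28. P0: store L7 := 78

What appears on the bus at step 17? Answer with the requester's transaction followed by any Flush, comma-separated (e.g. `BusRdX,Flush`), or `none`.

  op1 P2: store L5 := 27 → I/I/M/I on L5; bus BusRdX; mem=0
  op2 P2: load  L7 → I/I/S/I on L7; bus BusRd; mem=80
  op3 P3: load  L1 → I/I/I/S on L1; bus BusRd; mem=30
  op4 P0: load  L5 → S/I/S/I on L5; bus BusRd Flush; mem=27
  op5 P2: load  L3 → I/I/S/I on L3; bus BusRd; mem=60
  op6 P3: load  L3 → I/I/S/S on L3; bus BusRd; mem=60
  op7 P2: store L0 := 45 → I/I/M/I on L0; bus BusRdX; mem=20
  op8 P2: load  L3 → I/I/S/S on L3; bus (none); mem=60
  op9 P2: load  L3 → I/I/S/S on L3; bus (none); mem=60
  op10 P1: load  L3 → I/S/S/S on L3; bus BusRd; mem=60
  op11 P3: store L3 := 76 → I/I/I/M on L3; bus BusRdX; mem=60
  op12 P1: store L7 := 33 → I/M/I/I on L7; bus BusRdX; mem=80
  op13 P1: load  L3 → I/S/I/S on L3; bus BusRd Flush; mem=76
  op14 P0: store L0 := 27 → M/I/I/I on L0; bus BusRdX Flush; mem=45
  op15 P0: load  L3 → S/S/I/S on L3; bus BusRd; mem=76
  op16 P3: load  L1 → I/I/I/S on L1; bus (none); mem=30
  op17 P3: load  L5 → S/I/S/S on L5; bus BusRd; mem=27
  op18 P3: store L3 := 97 → I/I/I/M on L3; bus BusRdX; mem=76
  op19 P2: load  L3 → I/I/S/S on L3; bus BusRd Flush; mem=97
  op20 P1: store L3 := 24 → I/M/I/I on L3; bus BusRdX; mem=97
  op21 P2: store L3 := 33 → I/I/M/I on L3; bus BusRdX Flush; mem=24
  op22 P2: store L0 := 29 → I/I/M/I on L0; bus BusRdX Flush; mem=27
  op23 P0: load  L0 → S/I/S/I on L0; bus BusRd Flush; mem=29
  op24 P2: load  L4 → I/I/S/I on L4; bus BusRd; mem=30
  op25 P2: load  L7 → I/S/S/I on L7; bus BusRd Flush; mem=33
  op26 P2: load  L3 → I/I/M/I on L3; bus (none); mem=24
  op27 P2: load  L1 → I/I/S/S on L1; bus BusRd; mem=30
  op28 P0: store L7 := 78 → M/I/I/I on L7; bus BusRdX; mem=33

bus = BusRd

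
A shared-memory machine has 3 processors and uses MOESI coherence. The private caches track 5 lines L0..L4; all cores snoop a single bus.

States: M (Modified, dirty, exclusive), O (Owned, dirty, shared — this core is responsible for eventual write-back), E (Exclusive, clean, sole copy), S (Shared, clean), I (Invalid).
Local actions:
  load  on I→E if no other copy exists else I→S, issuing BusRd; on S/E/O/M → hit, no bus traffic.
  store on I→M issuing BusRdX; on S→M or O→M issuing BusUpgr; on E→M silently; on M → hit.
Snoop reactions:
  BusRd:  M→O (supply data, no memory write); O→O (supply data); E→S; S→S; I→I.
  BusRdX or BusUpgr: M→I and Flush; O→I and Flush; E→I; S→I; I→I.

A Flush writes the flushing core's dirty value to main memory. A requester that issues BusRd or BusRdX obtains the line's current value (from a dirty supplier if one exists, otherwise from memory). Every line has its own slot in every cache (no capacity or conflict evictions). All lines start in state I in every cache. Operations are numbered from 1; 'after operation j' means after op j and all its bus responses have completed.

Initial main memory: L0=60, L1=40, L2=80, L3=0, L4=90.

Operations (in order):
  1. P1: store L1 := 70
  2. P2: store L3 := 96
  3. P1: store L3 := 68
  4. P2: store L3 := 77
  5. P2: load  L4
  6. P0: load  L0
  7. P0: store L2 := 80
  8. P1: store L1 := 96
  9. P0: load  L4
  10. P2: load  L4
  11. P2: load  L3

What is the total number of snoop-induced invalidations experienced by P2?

invalidations = 1

step 1: P1: store L1 := 70  ⟶  IMI  (L1)  txn=BusRdX  M[L1]=40
step 2: P2: store L3 := 96  ⟶  IIM  (L3)  txn=BusRdX  M[L3]=0
step 3: P1: store L3 := 68  ⟶  IMI  (L3)  txn=BusRdX+Flush  M[L3]=96
step 4: P2: store L3 := 77  ⟶  IIM  (L3)  txn=BusRdX+Flush  M[L3]=68
step 5: P2: load  L4  ⟶  IIE  (L4)  txn=BusRd  M[L4]=90
step 6: P0: load  L0  ⟶  EII  (L0)  txn=BusRd  M[L0]=60
step 7: P0: store L2 := 80  ⟶  MII  (L2)  txn=BusRdX  M[L2]=80
step 8: P1: store L1 := 96  ⟶  IMI  (L1)  txn=∅  M[L1]=40
step 9: P0: load  L4  ⟶  SIS  (L4)  txn=BusRd  M[L4]=90
step 10: P2: load  L4  ⟶  SIS  (L4)  txn=∅  M[L4]=90
step 11: P2: load  L3  ⟶  IIM  (L3)  txn=∅  M[L3]=68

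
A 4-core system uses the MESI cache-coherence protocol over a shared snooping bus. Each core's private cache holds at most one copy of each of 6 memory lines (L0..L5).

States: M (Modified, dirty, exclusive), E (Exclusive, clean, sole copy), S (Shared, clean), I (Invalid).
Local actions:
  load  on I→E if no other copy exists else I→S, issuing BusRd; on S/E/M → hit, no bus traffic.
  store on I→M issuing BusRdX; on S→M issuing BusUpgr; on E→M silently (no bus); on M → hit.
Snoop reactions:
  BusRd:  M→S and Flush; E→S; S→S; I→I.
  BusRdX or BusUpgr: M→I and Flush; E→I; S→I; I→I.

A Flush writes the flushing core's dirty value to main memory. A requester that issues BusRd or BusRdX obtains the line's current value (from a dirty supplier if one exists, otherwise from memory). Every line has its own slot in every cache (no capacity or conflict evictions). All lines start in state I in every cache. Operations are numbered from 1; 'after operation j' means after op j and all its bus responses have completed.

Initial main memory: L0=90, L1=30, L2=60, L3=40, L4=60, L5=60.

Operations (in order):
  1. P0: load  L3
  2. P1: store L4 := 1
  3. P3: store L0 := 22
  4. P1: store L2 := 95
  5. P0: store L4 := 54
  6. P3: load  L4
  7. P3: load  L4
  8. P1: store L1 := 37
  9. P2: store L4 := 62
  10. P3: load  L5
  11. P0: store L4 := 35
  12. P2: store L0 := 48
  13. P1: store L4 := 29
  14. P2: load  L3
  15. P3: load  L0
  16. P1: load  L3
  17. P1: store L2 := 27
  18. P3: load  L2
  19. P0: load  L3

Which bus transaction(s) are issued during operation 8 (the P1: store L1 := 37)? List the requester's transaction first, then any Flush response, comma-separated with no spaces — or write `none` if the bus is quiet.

bus = BusRdX

  op1 P0: load  L3 → E/I/I/I on L3; bus BusRd; mem=40
  op2 P1: store L4 := 1 → I/M/I/I on L4; bus BusRdX; mem=60
  op3 P3: store L0 := 22 → I/I/I/M on L0; bus BusRdX; mem=90
  op4 P1: store L2 := 95 → I/M/I/I on L2; bus BusRdX; mem=60
  op5 P0: store L4 := 54 → M/I/I/I on L4; bus BusRdX Flush; mem=1
  op6 P3: load  L4 → S/I/I/S on L4; bus BusRd Flush; mem=54
  op7 P3: load  L4 → S/I/I/S on L4; bus (none); mem=54
  op8 P1: store L1 := 37 → I/M/I/I on L1; bus BusRdX; mem=30
  op9 P2: store L4 := 62 → I/I/M/I on L4; bus BusRdX; mem=54
  op10 P3: load  L5 → I/I/I/E on L5; bus BusRd; mem=60
  op11 P0: store L4 := 35 → M/I/I/I on L4; bus BusRdX Flush; mem=62
  op12 P2: store L0 := 48 → I/I/M/I on L0; bus BusRdX Flush; mem=22
  op13 P1: store L4 := 29 → I/M/I/I on L4; bus BusRdX Flush; mem=35
  op14 P2: load  L3 → S/I/S/I on L3; bus BusRd; mem=40
  op15 P3: load  L0 → I/I/S/S on L0; bus BusRd Flush; mem=48
  op16 P1: load  L3 → S/S/S/I on L3; bus BusRd; mem=40
  op17 P1: store L2 := 27 → I/M/I/I on L2; bus (none); mem=60
  op18 P3: load  L2 → I/S/I/S on L2; bus BusRd Flush; mem=27
  op19 P0: load  L3 → S/S/S/I on L3; bus (none); mem=40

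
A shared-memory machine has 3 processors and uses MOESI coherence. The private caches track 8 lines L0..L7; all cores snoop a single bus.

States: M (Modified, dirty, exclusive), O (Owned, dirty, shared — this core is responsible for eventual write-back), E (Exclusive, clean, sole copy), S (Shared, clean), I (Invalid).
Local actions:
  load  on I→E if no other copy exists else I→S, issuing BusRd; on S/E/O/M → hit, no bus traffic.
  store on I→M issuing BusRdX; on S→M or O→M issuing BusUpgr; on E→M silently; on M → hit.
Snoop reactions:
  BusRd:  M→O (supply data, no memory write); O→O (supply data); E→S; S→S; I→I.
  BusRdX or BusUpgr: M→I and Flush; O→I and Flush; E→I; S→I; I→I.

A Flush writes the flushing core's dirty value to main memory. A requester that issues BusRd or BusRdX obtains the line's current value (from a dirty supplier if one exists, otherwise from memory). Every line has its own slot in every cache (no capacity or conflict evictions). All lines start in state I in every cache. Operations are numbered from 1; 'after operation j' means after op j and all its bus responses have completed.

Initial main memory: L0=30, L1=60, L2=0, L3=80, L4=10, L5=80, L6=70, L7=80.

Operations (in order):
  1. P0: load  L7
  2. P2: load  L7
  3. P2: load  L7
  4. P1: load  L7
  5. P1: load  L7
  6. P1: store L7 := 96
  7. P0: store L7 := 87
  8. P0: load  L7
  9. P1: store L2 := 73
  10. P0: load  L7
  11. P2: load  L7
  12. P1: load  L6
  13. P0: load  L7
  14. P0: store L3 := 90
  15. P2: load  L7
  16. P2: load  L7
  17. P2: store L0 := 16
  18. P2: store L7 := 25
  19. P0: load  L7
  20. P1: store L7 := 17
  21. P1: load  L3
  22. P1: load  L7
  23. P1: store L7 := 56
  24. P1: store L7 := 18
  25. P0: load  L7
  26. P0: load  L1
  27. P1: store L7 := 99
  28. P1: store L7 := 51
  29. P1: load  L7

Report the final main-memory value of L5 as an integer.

[1] P0: load  L7 | P0:E(80), P1:I, P2:I | bus: BusRd
[2] P2: load  L7 | P0:S(80), P1:I, P2:S(80) | bus: BusRd
[3] P2: load  L7 | P0:S(80), P1:I, P2:S(80) | bus: none
[4] P1: load  L7 | P0:S(80), P1:S(80), P2:S(80) | bus: BusRd
[5] P1: load  L7 | P0:S(80), P1:S(80), P2:S(80) | bus: none
[6] P1: store L7 := 96 | P0:I, P1:M(96), P2:I | bus: BusUpgr
[7] P0: store L7 := 87 | P0:M(87), P1:I, P2:I | bus: BusRdX,Flush
[8] P0: load  L7 | P0:M(87), P1:I, P2:I | bus: none
[9] P1: store L2 := 73 | P0:I, P1:M(73), P2:I | bus: BusRdX
[10] P0: load  L7 | P0:M(87), P1:I, P2:I | bus: none
[11] P2: load  L7 | P0:O(87), P1:I, P2:S(87) | bus: BusRd
[12] P1: load  L6 | P0:I, P1:E(70), P2:I | bus: BusRd
[13] P0: load  L7 | P0:O(87), P1:I, P2:S(87) | bus: none
[14] P0: store L3 := 90 | P0:M(90), P1:I, P2:I | bus: BusRdX
[15] P2: load  L7 | P0:O(87), P1:I, P2:S(87) | bus: none
[16] P2: load  L7 | P0:O(87), P1:I, P2:S(87) | bus: none
[17] P2: store L0 := 16 | P0:I, P1:I, P2:M(16) | bus: BusRdX
[18] P2: store L7 := 25 | P0:I, P1:I, P2:M(25) | bus: BusUpgr,Flush
[19] P0: load  L7 | P0:S(25), P1:I, P2:O(25) | bus: BusRd
[20] P1: store L7 := 17 | P0:I, P1:M(17), P2:I | bus: BusRdX,Flush
[21] P1: load  L3 | P0:O(90), P1:S(90), P2:I | bus: BusRd
[22] P1: load  L7 | P0:I, P1:M(17), P2:I | bus: none
[23] P1: store L7 := 56 | P0:I, P1:M(56), P2:I | bus: none
[24] P1: store L7 := 18 | P0:I, P1:M(18), P2:I | bus: none
[25] P0: load  L7 | P0:S(18), P1:O(18), P2:I | bus: BusRd
[26] P0: load  L1 | P0:E(60), P1:I, P2:I | bus: BusRd
[27] P1: store L7 := 99 | P0:I, P1:M(99), P2:I | bus: BusUpgr
[28] P1: store L7 := 51 | P0:I, P1:M(51), P2:I | bus: none
[29] P1: load  L7 | P0:I, P1:M(51), P2:I | bus: none

memory[L5] = 80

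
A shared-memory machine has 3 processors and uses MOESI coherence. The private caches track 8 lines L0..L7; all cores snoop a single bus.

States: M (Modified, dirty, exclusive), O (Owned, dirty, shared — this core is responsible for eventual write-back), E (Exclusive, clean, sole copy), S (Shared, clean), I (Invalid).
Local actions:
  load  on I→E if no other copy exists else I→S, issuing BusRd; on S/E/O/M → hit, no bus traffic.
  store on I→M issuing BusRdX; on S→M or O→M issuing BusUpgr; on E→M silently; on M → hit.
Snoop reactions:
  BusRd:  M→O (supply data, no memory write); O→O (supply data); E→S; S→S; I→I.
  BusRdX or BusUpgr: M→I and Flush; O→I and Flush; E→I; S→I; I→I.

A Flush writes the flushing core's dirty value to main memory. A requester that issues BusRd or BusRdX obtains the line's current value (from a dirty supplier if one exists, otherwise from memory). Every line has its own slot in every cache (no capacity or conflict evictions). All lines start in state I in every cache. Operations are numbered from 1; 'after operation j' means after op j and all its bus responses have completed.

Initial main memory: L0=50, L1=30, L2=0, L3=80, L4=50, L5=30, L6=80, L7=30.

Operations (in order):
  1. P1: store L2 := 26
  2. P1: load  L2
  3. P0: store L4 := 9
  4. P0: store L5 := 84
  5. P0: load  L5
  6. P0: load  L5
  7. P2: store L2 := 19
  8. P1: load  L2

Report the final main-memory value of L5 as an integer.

memory[L5] = 30

  op1 P1: store L2 := 26 → I/M/I on L2; bus BusRdX; mem=0
  op2 P1: load  L2 → I/M/I on L2; bus (none); mem=0
  op3 P0: store L4 := 9 → M/I/I on L4; bus BusRdX; mem=50
  op4 P0: store L5 := 84 → M/I/I on L5; bus BusRdX; mem=30
  op5 P0: load  L5 → M/I/I on L5; bus (none); mem=30
  op6 P0: load  L5 → M/I/I on L5; bus (none); mem=30
  op7 P2: store L2 := 19 → I/I/M on L2; bus BusRdX Flush; mem=26
  op8 P1: load  L2 → I/S/O on L2; bus BusRd; mem=26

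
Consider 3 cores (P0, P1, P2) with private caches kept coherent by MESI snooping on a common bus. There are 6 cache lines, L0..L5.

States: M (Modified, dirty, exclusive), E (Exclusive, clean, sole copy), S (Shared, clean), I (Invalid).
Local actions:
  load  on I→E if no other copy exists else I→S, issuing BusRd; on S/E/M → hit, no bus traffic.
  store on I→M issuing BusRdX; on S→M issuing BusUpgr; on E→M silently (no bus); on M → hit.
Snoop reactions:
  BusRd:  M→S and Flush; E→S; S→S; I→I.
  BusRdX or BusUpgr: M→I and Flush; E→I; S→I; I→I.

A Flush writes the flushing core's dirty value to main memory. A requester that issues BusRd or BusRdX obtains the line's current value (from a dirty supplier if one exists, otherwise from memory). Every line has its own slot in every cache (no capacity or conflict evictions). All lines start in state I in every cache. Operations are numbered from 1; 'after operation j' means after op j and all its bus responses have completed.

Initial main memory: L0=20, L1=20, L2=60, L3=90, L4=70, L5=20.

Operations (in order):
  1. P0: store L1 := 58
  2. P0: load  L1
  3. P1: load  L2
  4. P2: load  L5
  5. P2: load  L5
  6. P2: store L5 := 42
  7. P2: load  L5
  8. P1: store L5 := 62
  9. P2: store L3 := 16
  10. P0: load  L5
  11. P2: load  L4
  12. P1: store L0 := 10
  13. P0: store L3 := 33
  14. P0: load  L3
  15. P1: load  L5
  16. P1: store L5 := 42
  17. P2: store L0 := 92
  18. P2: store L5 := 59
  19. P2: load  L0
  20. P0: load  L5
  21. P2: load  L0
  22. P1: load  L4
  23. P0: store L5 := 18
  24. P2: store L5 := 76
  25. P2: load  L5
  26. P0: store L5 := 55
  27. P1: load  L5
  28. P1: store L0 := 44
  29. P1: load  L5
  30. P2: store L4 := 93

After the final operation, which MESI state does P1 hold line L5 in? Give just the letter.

state = S

1. P0: store L1 := 58  bus=[BusRdX]  L1: P0=M P1=I P2=I  mem[L1]=20
2. P0: load  L1  bus=[-]  L1: P0=M P1=I P2=I  mem[L1]=20
3. P1: load  L2  bus=[BusRd]  L2: P0=I P1=E P2=I  mem[L2]=60
4. P2: load  L5  bus=[BusRd]  L5: P0=I P1=I P2=E  mem[L5]=20
5. P2: load  L5  bus=[-]  L5: P0=I P1=I P2=E  mem[L5]=20
6. P2: store L5 := 42  bus=[-]  L5: P0=I P1=I P2=M  mem[L5]=20
7. P2: load  L5  bus=[-]  L5: P0=I P1=I P2=M  mem[L5]=20
8. P1: store L5 := 62  bus=[BusRdX,Flush]  L5: P0=I P1=M P2=I  mem[L5]=42
9. P2: store L3 := 16  bus=[BusRdX]  L3: P0=I P1=I P2=M  mem[L3]=90
10. P0: load  L5  bus=[BusRd,Flush]  L5: P0=S P1=S P2=I  mem[L5]=62
11. P2: load  L4  bus=[BusRd]  L4: P0=I P1=I P2=E  mem[L4]=70
12. P1: store L0 := 10  bus=[BusRdX]  L0: P0=I P1=M P2=I  mem[L0]=20
13. P0: store L3 := 33  bus=[BusRdX,Flush]  L3: P0=M P1=I P2=I  mem[L3]=16
14. P0: load  L3  bus=[-]  L3: P0=M P1=I P2=I  mem[L3]=16
15. P1: load  L5  bus=[-]  L5: P0=S P1=S P2=I  mem[L5]=62
16. P1: store L5 := 42  bus=[BusUpgr]  L5: P0=I P1=M P2=I  mem[L5]=62
17. P2: store L0 := 92  bus=[BusRdX,Flush]  L0: P0=I P1=I P2=M  mem[L0]=10
18. P2: store L5 := 59  bus=[BusRdX,Flush]  L5: P0=I P1=I P2=M  mem[L5]=42
19. P2: load  L0  bus=[-]  L0: P0=I P1=I P2=M  mem[L0]=10
20. P0: load  L5  bus=[BusRd,Flush]  L5: P0=S P1=I P2=S  mem[L5]=59
21. P2: load  L0  bus=[-]  L0: P0=I P1=I P2=M  mem[L0]=10
22. P1: load  L4  bus=[BusRd]  L4: P0=I P1=S P2=S  mem[L4]=70
23. P0: store L5 := 18  bus=[BusUpgr]  L5: P0=M P1=I P2=I  mem[L5]=59
24. P2: store L5 := 76  bus=[BusRdX,Flush]  L5: P0=I P1=I P2=M  mem[L5]=18
25. P2: load  L5  bus=[-]  L5: P0=I P1=I P2=M  mem[L5]=18
26. P0: store L5 := 55  bus=[BusRdX,Flush]  L5: P0=M P1=I P2=I  mem[L5]=76
27. P1: load  L5  bus=[BusRd,Flush]  L5: P0=S P1=S P2=I  mem[L5]=55
28. P1: store L0 := 44  bus=[BusRdX,Flush]  L0: P0=I P1=M P2=I  mem[L0]=92
29. P1: load  L5  bus=[-]  L5: P0=S P1=S P2=I  mem[L5]=55
30. P2: store L4 := 93  bus=[BusUpgr]  L4: P0=I P1=I P2=M  mem[L4]=70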